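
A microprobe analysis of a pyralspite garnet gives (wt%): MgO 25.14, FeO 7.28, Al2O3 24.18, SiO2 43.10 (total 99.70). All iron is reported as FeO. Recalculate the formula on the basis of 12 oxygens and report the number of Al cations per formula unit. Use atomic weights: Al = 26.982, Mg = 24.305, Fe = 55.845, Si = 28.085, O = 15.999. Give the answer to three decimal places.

1.982 Al apfu

MgO (M=40.304): mol = 0.62376; Mg = 0.62376, O = 0.62376.
FeO (M=71.844): mol = 0.10133; Fe = 0.10133, O = 0.10133.
Al2O3 (M=101.961): mol = 0.23715; Al = 0.47430, O = 0.71145.
SiO2 (M=60.083): mol = 0.71734; Si = 0.71734, O = 1.43468.
ΣO = 2.87122; factor = 12/ΣO = 4.17941.
Al apfu = 0.47430 × 4.17941 = 1.982.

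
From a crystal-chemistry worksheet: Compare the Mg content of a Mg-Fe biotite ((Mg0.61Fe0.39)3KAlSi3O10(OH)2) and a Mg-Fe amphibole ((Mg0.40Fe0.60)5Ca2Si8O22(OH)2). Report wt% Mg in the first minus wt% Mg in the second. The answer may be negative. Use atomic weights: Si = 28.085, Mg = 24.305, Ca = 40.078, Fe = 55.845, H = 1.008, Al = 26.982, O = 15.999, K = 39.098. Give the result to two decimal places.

M((Mg0.61Fe0.39)3KAlSi3O10(OH)2) = 454.156 g/mol, so wt% Mg = 44.478/454.156 × 100 = 9.79%.
M((Mg0.40Fe0.60)5Ca2Si8O22(OH)2) = 906.973 g/mol, so wt% Mg = 48.610/906.973 × 100 = 5.36%.
9.79 − 5.36 = 4.43 pp.

4.43 percentage points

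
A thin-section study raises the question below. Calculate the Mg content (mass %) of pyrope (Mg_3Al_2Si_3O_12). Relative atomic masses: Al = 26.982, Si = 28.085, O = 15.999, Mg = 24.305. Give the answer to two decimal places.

18.09 mass %

M(Mg_3Al_2Si_3O_12) = 403.122 g/mol.
Mg contributes 3 × 24.305 = 72.915 g per mole.
72.915/403.122 = 0.1809 → 18.09%.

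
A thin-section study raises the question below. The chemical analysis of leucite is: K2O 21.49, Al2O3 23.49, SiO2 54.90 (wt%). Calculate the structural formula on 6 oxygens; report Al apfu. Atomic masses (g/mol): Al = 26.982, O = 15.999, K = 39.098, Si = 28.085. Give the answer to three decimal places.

K2O: 21.49/94.195 = 0.22814 mol → 0.45628 mol K, 0.22814 mol O.
Al2O3: 23.49/101.961 = 0.23038 mol → 0.46076 mol Al, 0.69114 mol O.
SiO2: 54.90/60.083 = 0.91374 mol → 0.91374 mol Si, 1.82748 mol O.
Total oxygen = 2.74676 mol. Normalization factor = 6/2.74676 = 2.18439.
Al per 6 O = 0.46076 × 2.18439 = 1.006.

1.006 Al apfu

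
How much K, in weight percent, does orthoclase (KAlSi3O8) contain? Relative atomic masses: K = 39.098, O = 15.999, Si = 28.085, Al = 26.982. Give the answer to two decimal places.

Molar mass of KAlSi3O8: 1×39.098 + 1×26.982 + 3×28.085 + 8×15.999 = 278.327 g/mol.
Mass of K per formula unit: 1 × 39.098 = 39.098 g.
Weight fraction K = 39.098 / 278.327 = 0.1405.

14.05 weight percent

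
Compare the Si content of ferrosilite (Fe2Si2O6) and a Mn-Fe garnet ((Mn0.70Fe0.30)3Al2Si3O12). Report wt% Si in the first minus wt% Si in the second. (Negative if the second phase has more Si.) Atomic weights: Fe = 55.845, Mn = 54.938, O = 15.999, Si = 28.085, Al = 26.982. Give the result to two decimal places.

4.30 percentage points

Si in Fe2Si2O6: molar mass 263.854 g/mol; 2×28.085 = 56.170 g → 21.29 wt%.
Si in (Mn0.70Fe0.30)3Al2Si3O12: molar mass 495.837 g/mol; 3×28.085 = 84.255 g → 16.99 wt%.
Difference = 21.29 − 16.99 = 4.30 percentage points.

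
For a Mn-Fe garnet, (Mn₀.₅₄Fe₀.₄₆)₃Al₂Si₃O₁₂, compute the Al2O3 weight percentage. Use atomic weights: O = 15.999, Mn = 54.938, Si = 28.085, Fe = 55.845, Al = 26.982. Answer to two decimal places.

M((Mn₀.₅₄Fe₀.₄₆)₃Al₂Si₃O₁₂) = 496.273 g/mol; M(Al2O3) = 101.961 g/mol.
Moles Al2O3 per formula unit = 2 Al ÷ 2 = 1.0000.
Al2O3 fraction = (1.0000 × 101.961) / 496.273 = 101.961/496.273 = 0.2055.

20.55 wt%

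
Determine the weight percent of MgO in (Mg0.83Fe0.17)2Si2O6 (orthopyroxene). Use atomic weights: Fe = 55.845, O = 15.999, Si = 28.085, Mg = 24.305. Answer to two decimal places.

Molar mass of (Mg0.83Fe0.17)2Si2O6 = 1.66*24.305 + 0.34*55.845 + 2*28.085 + 6*15.999 = 211.498 g/mol.
Each formula unit contains 1.66 Mg, equivalent to 1.66/1 = 1.6600 mol MgO.
M(MgO) = 1×24.305 + 1×15.999 = 40.304 g/mol.
Mass of MgO per formula unit = 1.6600 × 40.304 = 66.905 g.
MgO wt% = 66.905 / 211.498 × 100 = 31.63%.

31.63 wt%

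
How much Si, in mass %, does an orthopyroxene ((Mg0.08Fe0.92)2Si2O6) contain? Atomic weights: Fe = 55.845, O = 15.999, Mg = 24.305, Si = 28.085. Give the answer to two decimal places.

21.70 mass %

M((Mg0.08Fe0.92)2Si2O6) = 258.808 g/mol.
Si contributes 2 × 28.085 = 56.170 g per mole.
56.170/258.808 = 0.2170 → 21.70%.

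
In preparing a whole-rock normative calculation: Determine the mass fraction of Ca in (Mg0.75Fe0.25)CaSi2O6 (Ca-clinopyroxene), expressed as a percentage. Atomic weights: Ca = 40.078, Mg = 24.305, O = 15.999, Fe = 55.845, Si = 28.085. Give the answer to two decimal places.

17.86 weight percent

Molar mass of (Mg0.75Fe0.25)CaSi2O6: 0.75·24.305 + 0.25·55.845 + 1·40.078 + 2·28.085 + 6·15.999 = 224.432 g/mol.
Mass of Ca per formula unit: 1 × 40.078 = 40.078 g.
Weight fraction Ca = 40.078 / 224.432 = 0.1786.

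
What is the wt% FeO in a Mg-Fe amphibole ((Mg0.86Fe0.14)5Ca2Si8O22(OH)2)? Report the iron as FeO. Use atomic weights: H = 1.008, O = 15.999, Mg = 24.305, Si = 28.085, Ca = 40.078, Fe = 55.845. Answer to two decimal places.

Molar mass of (Mg0.86Fe0.14)5Ca2Si8O22(OH)2 = 4.30·24.305 + 0.70·55.845 + 2·40.078 + 8·28.085 + 24·15.999 + 2·1.008 = 834.431 g/mol.
Each formula unit contains 0.70 Fe, equivalent to 0.70/1 = 0.7000 mol FeO.
M(FeO) = 1×55.845 + 1×15.999 = 71.844 g/mol.
Mass of FeO per formula unit = 0.7000 × 71.844 = 50.291 g.
FeO wt% = 50.291 / 834.431 × 100 = 6.03%.

6.03 wt%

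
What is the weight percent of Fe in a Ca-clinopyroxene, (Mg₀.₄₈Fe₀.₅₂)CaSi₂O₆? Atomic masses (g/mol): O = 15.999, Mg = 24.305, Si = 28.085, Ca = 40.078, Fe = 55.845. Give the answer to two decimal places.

12.47 mass %

Molar mass of (Mg₀.₄₈Fe₀.₅₂)CaSi₂O₆: 0.48·24.305 + 0.52·55.845 + 1·40.078 + 2·28.085 + 6·15.999 = 232.948 g/mol.
Mass of Fe per formula unit: 0.52 × 55.845 = 29.039 g.
Weight fraction Fe = 29.039 / 232.948 = 0.1247.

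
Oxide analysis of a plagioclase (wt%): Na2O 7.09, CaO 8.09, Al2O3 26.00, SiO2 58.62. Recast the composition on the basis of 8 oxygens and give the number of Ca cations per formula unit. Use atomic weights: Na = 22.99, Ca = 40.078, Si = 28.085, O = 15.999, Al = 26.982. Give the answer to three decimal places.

Na2O (M=61.979): mol = 0.11439; Na = 0.22878, O = 0.11439.
CaO (M=56.077): mol = 0.14427; Ca = 0.14427, O = 0.14427.
Al2O3 (M=101.961): mol = 0.25500; Al = 0.51000, O = 0.76500.
SiO2 (M=60.083): mol = 0.97565; Si = 0.97565, O = 1.95130.
ΣO = 2.97496; factor = 8/ΣO = 2.68911.
Ca apfu = 0.14427 × 2.68911 = 0.388.

0.388 Ca apfu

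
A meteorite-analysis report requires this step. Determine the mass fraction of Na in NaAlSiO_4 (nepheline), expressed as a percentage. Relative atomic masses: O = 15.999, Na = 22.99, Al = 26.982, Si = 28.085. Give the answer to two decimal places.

16.18 wt%

Formula mass = 1*22.99 + 1*26.982 + 1*28.085 + 4*15.999 = 142.053 g/mol, of which 22.990 g is Na.
So Na makes up 22.990/142.053 = 0.1618 of the mass, i.e. 16.18%.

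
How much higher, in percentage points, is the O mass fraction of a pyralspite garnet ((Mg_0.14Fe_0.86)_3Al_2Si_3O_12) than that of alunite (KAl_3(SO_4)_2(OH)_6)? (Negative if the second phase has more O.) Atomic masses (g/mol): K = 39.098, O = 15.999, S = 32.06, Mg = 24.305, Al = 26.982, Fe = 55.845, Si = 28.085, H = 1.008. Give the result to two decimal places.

-14.45 percentage points

O in (Mg_0.14Fe_0.86)_3Al_2Si_3O_12: molar mass 484.495 g/mol; 12×15.999 = 191.988 g → 39.63 wt%.
O in KAl_3(SO_4)_2(OH)_6: molar mass 414.198 g/mol; 14×15.999 = 223.986 g → 54.08 wt%.
Difference = 39.63 − 54.08 = -14.45 percentage points.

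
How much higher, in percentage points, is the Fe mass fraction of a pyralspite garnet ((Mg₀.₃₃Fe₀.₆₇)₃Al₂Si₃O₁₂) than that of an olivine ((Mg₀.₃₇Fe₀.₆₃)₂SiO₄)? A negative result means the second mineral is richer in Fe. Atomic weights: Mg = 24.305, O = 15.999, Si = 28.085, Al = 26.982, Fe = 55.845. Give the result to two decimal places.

-14.94 percentage points

M((Mg₀.₃₃Fe₀.₆₇)₃Al₂Si₃O₁₂) = 466.517 g/mol, so wt% Fe = 112.248/466.517 × 100 = 24.06%.
M((Mg₀.₃₇Fe₀.₆₃)₂SiO₄) = 180.431 g/mol, so wt% Fe = 70.365/180.431 × 100 = 39.00%.
24.06 − 39.00 = -14.94 pp.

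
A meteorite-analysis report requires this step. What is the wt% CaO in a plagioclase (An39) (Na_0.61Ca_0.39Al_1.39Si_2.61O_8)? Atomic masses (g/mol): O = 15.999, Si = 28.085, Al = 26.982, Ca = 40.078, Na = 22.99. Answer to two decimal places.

Molar mass of Na_0.61Ca_0.39Al_1.39Si_2.61O_8 = 0.61*22.99 + 0.39*40.078 + 1.39*26.982 + 2.61*28.085 + 8*15.999 = 268.453 g/mol.
Each formula unit contains 0.39 Ca, equivalent to 0.39/1 = 0.3900 mol CaO.
M(CaO) = 1×40.078 + 1×15.999 = 56.077 g/mol.
Mass of CaO per formula unit = 0.3900 × 56.077 = 21.870 g.
CaO wt% = 21.870 / 268.453 × 100 = 8.15%.

8.15 wt%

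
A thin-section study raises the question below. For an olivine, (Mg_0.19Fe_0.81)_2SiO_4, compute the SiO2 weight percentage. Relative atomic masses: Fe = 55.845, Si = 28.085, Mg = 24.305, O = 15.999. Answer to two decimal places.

M((Mg_0.19Fe_0.81)_2SiO_4) = 191.786 g/mol; M(SiO2) = 60.083 g/mol.
Moles SiO2 per formula unit = 1 Si ÷ 1 = 1.0000.
SiO2 fraction = (1.0000 × 60.083) / 191.786 = 60.083/191.786 = 0.3133.

31.33 wt%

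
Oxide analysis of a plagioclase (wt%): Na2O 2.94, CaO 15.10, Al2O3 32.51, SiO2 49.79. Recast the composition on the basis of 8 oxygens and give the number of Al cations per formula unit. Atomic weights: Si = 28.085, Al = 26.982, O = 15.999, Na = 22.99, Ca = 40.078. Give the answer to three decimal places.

1.741 Al apfu

Na2O (M=61.979): mol = 0.04744; Na = 0.09488, O = 0.04744.
CaO (M=56.077): mol = 0.26927; Ca = 0.26927, O = 0.26927.
Al2O3 (M=101.961): mol = 0.31885; Al = 0.63770, O = 0.95655.
SiO2 (M=60.083): mol = 0.82869; Si = 0.82869, O = 1.65738.
ΣO = 2.93064; factor = 8/ΣO = 2.72978.
Al apfu = 0.63770 × 2.72978 = 1.741.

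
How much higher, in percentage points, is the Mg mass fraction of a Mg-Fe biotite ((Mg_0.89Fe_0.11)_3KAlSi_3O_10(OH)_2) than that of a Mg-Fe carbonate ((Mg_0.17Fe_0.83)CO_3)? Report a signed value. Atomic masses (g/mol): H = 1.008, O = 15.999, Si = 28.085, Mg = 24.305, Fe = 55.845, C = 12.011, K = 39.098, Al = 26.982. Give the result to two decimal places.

First mineral: 64.894 g Mg in 427.662 g formula = 15.17 wt% Mg.
Second mineral: 4.132 g Mg in 110.491 g formula = 3.74 wt% Mg.
15.17% − 3.74% gives a difference of 11.43 percentage points.

11.43 percentage points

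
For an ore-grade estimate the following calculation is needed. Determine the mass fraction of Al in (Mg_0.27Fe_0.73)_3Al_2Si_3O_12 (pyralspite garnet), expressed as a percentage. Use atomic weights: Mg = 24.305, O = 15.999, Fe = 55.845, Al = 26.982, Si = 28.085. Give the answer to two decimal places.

Molar mass of (Mg_0.27Fe_0.73)_3Al_2Si_3O_12: 0.81×24.305 + 2.19×55.845 + 2×26.982 + 3×28.085 + 12×15.999 = 472.195 g/mol.
Mass of Al per formula unit: 2 × 26.982 = 53.964 g.
Weight fraction Al = 53.964 / 472.195 = 0.1143.

11.43 wt%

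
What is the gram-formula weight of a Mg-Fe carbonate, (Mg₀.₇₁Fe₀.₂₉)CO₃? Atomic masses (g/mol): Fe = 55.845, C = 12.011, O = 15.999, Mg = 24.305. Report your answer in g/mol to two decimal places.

93.46 g/mol

M = 0.71(24.305) + 0.29(55.845) + 1(12.011) + 3(15.999)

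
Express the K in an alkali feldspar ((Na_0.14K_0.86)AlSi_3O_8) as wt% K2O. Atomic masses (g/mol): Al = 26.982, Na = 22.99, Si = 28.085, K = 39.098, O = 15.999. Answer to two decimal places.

Formula mass = 276.072 g/mol.
0.86 K → 0.4300 mol K2O per formula unit; M(K2O) = 94.195, so K2O mass = 40.504 g.
40.504/276.072 × 100 = 14.67 wt%.

14.67 wt%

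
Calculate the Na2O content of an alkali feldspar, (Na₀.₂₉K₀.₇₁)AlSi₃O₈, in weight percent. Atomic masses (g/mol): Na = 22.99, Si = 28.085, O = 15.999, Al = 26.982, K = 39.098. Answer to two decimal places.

Molar mass of (Na₀.₂₉K₀.₇₁)AlSi₃O₈ = 0.29*22.99 + 0.71*39.098 + 1*26.982 + 3*28.085 + 8*15.999 = 273.656 g/mol.
Each formula unit contains 0.29 Na, equivalent to 0.29/2 = 0.1450 mol Na2O.
M(Na2O) = 2×22.99 + 1×15.999 = 61.979 g/mol.
Mass of Na2O per formula unit = 0.1450 × 61.979 = 8.987 g.
Na2O wt% = 8.987 / 273.656 × 100 = 3.28%.

3.28 wt%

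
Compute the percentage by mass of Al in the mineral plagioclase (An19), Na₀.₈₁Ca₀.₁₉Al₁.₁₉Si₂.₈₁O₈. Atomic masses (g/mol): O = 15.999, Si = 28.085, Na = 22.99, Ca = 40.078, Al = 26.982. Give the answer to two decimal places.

12.10 mass %

M(Na₀.₈₁Ca₀.₁₉Al₁.₁₉Si₂.₈₁O₈) = 265.256 g/mol.
Al contributes 1.19 × 26.982 = 32.109 g per mole.
32.109/265.256 = 0.1210 → 12.10%.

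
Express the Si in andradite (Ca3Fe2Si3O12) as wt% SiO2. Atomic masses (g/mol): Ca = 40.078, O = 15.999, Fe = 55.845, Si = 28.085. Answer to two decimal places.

Formula mass = 508.167 g/mol.
3 Si → 3.0000 mol SiO2 per formula unit; M(SiO2) = 60.083, so SiO2 mass = 180.249 g.
180.249/508.167 × 100 = 35.47 wt%.

35.47 wt%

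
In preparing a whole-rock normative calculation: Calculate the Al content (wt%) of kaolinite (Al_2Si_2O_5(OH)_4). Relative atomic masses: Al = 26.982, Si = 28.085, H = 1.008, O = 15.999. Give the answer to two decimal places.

Formula mass = 2*26.982 + 2*28.085 + 9*15.999 + 4*1.008 = 258.157 g/mol, of which 53.964 g is Al.
So Al makes up 53.964/258.157 = 0.2090 of the mass, i.e. 20.90%.

20.90 wt%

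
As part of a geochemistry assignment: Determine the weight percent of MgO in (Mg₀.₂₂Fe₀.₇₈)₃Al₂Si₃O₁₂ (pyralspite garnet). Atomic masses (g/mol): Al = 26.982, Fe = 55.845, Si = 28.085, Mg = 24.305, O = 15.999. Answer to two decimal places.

Molar mass of (Mg₀.₂₂Fe₀.₇₈)₃Al₂Si₃O₁₂ = 0.66*24.305 + 2.34*55.845 + 2*26.982 + 3*28.085 + 12*15.999 = 476.926 g/mol.
Each formula unit contains 0.66 Mg, equivalent to 0.66/1 = 0.6600 mol MgO.
M(MgO) = 1×24.305 + 1×15.999 = 40.304 g/mol.
Mass of MgO per formula unit = 0.6600 × 40.304 = 26.601 g.
MgO wt% = 26.601 / 476.926 × 100 = 5.58%.

5.58 wt%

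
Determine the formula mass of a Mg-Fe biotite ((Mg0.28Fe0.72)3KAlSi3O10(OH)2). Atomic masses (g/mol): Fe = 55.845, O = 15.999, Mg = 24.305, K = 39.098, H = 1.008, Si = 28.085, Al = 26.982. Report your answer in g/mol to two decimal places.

485.38 g/mol

The formula mass is the sum 0.84*24.305 + 2.16*55.845 + 1*39.098 + 1*26.982 + 3*28.085 + 12*15.999 + 2*1.008.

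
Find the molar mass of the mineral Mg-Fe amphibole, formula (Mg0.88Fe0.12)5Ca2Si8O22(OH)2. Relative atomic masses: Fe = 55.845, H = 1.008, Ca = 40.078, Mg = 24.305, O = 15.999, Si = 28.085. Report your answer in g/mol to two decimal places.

M = 4.40×24.305 + 0.60×55.845 + 2×40.078 + 8×28.085 + 24×15.999 + 2×1.008

831.28 g/mol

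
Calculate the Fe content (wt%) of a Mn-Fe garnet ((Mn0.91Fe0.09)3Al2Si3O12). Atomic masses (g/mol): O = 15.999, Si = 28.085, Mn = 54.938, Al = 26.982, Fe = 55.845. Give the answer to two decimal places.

3.04 wt%

Molar mass of (Mn0.91Fe0.09)3Al2Si3O12: 2.73·54.938 + 0.27·55.845 + 2·26.982 + 3·28.085 + 12·15.999 = 495.266 g/mol.
Mass of Fe per formula unit: 0.27 × 55.845 = 15.078 g.
Weight fraction Fe = 15.078 / 495.266 = 0.0304.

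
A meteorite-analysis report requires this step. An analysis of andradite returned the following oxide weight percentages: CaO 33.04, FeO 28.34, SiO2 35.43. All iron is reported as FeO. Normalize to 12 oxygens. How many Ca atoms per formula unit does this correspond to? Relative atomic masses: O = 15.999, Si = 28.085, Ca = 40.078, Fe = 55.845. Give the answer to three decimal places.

3.269 Ca apfu

33.04 wt% CaO ÷ 56.077 g/mol = 0.58919 mol, giving 0.58919 Ca and 0.58919 O.
28.34 wt% FeO ÷ 71.844 g/mol = 0.39447 mol, giving 0.39447 Fe and 0.39447 O.
35.43 wt% SiO2 ÷ 60.083 g/mol = 0.58968 mol, giving 0.58968 Si and 1.17936 O.
Oxygen sums to 2.16302; scaling by 12/2.16302 = 5.54780 puts the formula on 12 O.
Ca: 0.58919 × 5.54780 = 3.269 atoms per formula unit.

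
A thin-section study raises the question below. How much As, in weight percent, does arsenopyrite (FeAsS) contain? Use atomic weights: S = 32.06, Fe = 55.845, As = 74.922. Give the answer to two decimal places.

46.01 weight percent

Formula mass = 1×55.845 + 1×74.922 + 1×32.06 = 162.827 g/mol, of which 74.922 g is As.
So As makes up 74.922/162.827 = 0.4601 of the mass, i.e. 46.01%.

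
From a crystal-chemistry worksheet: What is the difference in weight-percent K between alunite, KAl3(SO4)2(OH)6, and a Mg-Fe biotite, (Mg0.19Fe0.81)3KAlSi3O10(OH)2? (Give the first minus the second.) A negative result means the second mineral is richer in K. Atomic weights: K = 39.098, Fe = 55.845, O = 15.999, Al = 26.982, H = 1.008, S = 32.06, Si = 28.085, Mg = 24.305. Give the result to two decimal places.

1.52 percentage points

M(KAl3(SO4)2(OH)6) = 414.198 g/mol, so wt% K = 39.098/414.198 × 100 = 9.44%.
M((Mg0.19Fe0.81)3KAlSi3O10(OH)2) = 493.896 g/mol, so wt% K = 39.098/493.896 × 100 = 7.92%.
9.44 − 7.92 = 1.52 pp.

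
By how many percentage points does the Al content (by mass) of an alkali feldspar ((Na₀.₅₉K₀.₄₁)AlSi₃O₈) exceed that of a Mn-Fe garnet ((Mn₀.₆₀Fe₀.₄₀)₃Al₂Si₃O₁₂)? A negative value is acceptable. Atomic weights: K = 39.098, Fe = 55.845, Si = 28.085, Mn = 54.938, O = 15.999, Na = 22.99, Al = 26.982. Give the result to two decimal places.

-0.84 percentage points

Al in (Na₀.₅₉K₀.₄₁)AlSi₃O₈: molar mass 268.823 g/mol; 1×26.982 = 26.982 g → 10.04 wt%.
Al in (Mn₀.₆₀Fe₀.₄₀)₃Al₂Si₃O₁₂: molar mass 496.109 g/mol; 2×26.982 = 53.964 g → 10.88 wt%.
Difference = 10.04 − 10.88 = -0.84 percentage points.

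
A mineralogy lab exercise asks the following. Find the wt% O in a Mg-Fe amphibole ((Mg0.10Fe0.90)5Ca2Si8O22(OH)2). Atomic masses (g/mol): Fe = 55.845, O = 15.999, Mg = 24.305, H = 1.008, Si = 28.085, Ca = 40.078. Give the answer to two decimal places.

40.24 mass %

Formula mass = 0.50·24.305 + 4.50·55.845 + 2·40.078 + 8·28.085 + 24·15.999 + 2·1.008 = 954.283 g/mol, of which 383.976 g is O.
So O makes up 383.976/954.283 = 0.4024 of the mass, i.e. 40.24%.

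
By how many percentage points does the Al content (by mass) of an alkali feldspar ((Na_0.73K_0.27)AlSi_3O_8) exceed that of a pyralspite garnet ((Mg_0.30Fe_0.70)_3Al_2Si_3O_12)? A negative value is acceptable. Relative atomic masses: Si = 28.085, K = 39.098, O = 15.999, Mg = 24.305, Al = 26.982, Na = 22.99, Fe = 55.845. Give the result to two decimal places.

-1.38 percentage points

M((Na_0.73K_0.27)AlSi_3O_8) = 266.568 g/mol, so wt% Al = 26.982/266.568 × 100 = 10.12%.
M((Mg_0.30Fe_0.70)_3Al_2Si_3O_12) = 469.356 g/mol, so wt% Al = 53.964/469.356 × 100 = 11.50%.
10.12 − 11.50 = -1.38 pp.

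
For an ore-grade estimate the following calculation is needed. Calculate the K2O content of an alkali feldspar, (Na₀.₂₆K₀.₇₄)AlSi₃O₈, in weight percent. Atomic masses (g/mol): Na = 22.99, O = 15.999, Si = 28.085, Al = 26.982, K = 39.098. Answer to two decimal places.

12.71 wt%

Formula mass = 274.139 g/mol.
0.74 K → 0.3700 mol K2O per formula unit; M(K2O) = 94.195, so K2O mass = 34.852 g.
34.852/274.139 × 100 = 12.71 wt%.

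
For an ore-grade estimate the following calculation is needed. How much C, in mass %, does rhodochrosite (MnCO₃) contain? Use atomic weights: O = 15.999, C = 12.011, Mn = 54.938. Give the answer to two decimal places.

10.45 mass %

M(MnCO₃) = 114.946 g/mol.
C contributes 1 × 12.011 = 12.011 g per mole.
12.011/114.946 = 0.1045 → 10.45%.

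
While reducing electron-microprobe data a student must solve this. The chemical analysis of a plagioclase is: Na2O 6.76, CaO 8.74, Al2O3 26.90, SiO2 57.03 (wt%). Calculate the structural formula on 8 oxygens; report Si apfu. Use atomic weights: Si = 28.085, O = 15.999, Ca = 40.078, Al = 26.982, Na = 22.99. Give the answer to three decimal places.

2.570 Si apfu

Na2O: 6.76/61.979 = 0.10907 mol → 0.21814 mol Na, 0.10907 mol O.
CaO: 8.74/56.077 = 0.15586 mol → 0.15586 mol Ca, 0.15586 mol O.
Al2O3: 26.90/101.961 = 0.26383 mol → 0.52766 mol Al, 0.79149 mol O.
SiO2: 57.03/60.083 = 0.94919 mol → 0.94919 mol Si, 1.89838 mol O.
Total oxygen = 2.95480 mol. Normalization factor = 8/2.95480 = 2.70746.
Si per 8 O = 0.94919 × 2.70746 = 2.570.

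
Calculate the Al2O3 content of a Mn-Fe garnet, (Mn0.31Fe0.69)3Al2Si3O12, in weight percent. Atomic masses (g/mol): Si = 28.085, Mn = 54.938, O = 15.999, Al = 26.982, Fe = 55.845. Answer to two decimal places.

20.52 wt%

Molar mass of (Mn0.31Fe0.69)3Al2Si3O12 = 0.93×54.938 + 2.07×55.845 + 2×26.982 + 3×28.085 + 12×15.999 = 496.898 g/mol.
Each formula unit contains 2 Al, equivalent to 2/2 = 1.0000 mol Al2O3.
M(Al2O3) = 2×26.982 + 3×15.999 = 101.961 g/mol.
Mass of Al2O3 per formula unit = 1.0000 × 101.961 = 101.961 g.
Al2O3 wt% = 101.961 / 496.898 × 100 = 20.52%.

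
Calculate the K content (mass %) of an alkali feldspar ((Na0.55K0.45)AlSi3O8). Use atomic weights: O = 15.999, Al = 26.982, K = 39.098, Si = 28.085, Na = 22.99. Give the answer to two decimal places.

6.53 mass %

M((Na0.55K0.45)AlSi3O8) = 269.468 g/mol.
K contributes 0.45 × 39.098 = 17.594 g per mole.
17.594/269.468 = 0.0653 → 6.53%.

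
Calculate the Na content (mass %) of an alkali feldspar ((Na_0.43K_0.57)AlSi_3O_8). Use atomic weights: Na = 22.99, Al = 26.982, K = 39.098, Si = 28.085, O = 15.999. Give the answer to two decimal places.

3.64 mass %

M((Na_0.43K_0.57)AlSi_3O_8) = 271.401 g/mol.
Na contributes 0.43 × 22.99 = 9.886 g per mole.
9.886/271.401 = 0.0364 → 3.64%.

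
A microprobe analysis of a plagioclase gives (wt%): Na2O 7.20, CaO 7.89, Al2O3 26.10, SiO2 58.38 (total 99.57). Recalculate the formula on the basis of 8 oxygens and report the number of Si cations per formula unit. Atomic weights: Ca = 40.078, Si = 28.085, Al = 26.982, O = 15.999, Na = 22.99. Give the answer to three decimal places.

Na2O (M=61.979): mol = 0.11617; Na = 0.23234, O = 0.11617.
CaO (M=56.077): mol = 0.14070; Ca = 0.14070, O = 0.14070.
Al2O3 (M=101.961): mol = 0.25598; Al = 0.51196, O = 0.76794.
SiO2 (M=60.083): mol = 0.97166; Si = 0.97166, O = 1.94332.
ΣO = 2.96813; factor = 8/ΣO = 2.69530.
Si apfu = 0.97166 × 2.69530 = 2.619.

2.619 Si apfu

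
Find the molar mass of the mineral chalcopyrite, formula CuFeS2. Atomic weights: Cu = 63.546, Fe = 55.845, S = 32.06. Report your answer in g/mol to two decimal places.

Cu: 1 × 63.546 = 63.5460
Fe: 1 × 55.845 = 55.8450
S: 2 × 32.06 = 64.1200
Summing the contributions gives the formula mass.

183.51 g/mol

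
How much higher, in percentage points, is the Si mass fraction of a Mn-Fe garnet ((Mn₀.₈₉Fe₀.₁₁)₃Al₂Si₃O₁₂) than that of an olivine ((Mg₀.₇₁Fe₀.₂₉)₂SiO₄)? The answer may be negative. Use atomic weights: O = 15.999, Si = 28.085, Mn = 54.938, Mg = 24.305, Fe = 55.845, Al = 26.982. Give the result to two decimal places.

-0.66 percentage points

M((Mn₀.₈₉Fe₀.₁₁)₃Al₂Si₃O₁₂) = 495.320 g/mol, so wt% Si = 84.255/495.320 × 100 = 17.01%.
M((Mg₀.₇₁Fe₀.₂₉)₂SiO₄) = 158.984 g/mol, so wt% Si = 28.085/158.984 × 100 = 17.67%.
17.01 − 17.67 = -0.66 pp.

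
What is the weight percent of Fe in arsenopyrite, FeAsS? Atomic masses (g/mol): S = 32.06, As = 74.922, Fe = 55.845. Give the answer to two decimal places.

M(FeAsS) = 162.827 g/mol.
Fe contributes 1 × 55.845 = 55.845 g per mole.
55.845/162.827 = 0.3430 → 34.30%.

34.30 weight percent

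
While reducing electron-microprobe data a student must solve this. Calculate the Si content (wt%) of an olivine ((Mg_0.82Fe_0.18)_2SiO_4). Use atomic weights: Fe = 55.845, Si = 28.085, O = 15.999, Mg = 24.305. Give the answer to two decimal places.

M((Mg_0.82Fe_0.18)_2SiO_4) = 152.045 g/mol.
Si contributes 1 × 28.085 = 28.085 g per mole.
28.085/152.045 = 0.1847 → 18.47%.

18.47 wt%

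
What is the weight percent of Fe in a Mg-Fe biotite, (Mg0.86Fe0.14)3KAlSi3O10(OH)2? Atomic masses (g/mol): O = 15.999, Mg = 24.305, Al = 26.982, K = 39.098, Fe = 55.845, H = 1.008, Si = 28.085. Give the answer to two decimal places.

Formula mass = 2.58×24.305 + 0.42×55.845 + 1×39.098 + 1×26.982 + 3×28.085 + 12×15.999 + 2×1.008 = 430.501 g/mol, of which 23.455 g is Fe.
So Fe makes up 23.455/430.501 = 0.0545 of the mass, i.e. 5.45%.

5.45 weight percent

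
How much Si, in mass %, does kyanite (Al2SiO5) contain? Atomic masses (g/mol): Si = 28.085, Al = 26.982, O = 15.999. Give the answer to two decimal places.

17.33 mass %

M(Al2SiO5) = 162.044 g/mol.
Si contributes 1 × 28.085 = 28.085 g per mole.
28.085/162.044 = 0.1733 → 17.33%.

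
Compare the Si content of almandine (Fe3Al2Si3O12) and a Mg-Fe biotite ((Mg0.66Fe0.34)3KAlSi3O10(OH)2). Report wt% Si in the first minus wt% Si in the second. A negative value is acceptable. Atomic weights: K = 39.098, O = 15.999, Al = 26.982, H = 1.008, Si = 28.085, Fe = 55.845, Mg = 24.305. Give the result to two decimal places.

First mineral: 84.255 g Si in 497.742 g formula = 16.93 wt% Si.
Second mineral: 84.255 g Si in 449.425 g formula = 18.75 wt% Si.
16.93% − 18.75% gives a difference of -1.82 percentage points.

-1.82 percentage points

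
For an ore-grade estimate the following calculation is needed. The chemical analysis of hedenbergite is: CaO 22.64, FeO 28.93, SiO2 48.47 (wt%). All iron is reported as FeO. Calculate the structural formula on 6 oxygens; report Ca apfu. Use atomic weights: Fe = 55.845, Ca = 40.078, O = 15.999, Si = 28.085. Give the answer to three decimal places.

22.64 wt% CaO ÷ 56.077 g/mol = 0.40373 mol, giving 0.40373 Ca and 0.40373 O.
28.93 wt% FeO ÷ 71.844 g/mol = 0.40268 mol, giving 0.40268 Fe and 0.40268 O.
48.47 wt% SiO2 ÷ 60.083 g/mol = 0.80672 mol, giving 0.80672 Si and 1.61344 O.
Oxygen sums to 2.41985; scaling by 6/2.41985 = 2.47949 puts the formula on 6 O.
Ca: 0.40373 × 2.47949 = 1.001 atoms per formula unit.

1.001 Ca apfu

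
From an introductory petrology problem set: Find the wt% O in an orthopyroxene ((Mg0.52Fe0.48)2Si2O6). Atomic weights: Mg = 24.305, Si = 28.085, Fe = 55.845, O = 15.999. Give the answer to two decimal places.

41.55 wt%

Molar mass of (Mg0.52Fe0.48)2Si2O6: 1.04·24.305 + 0.96·55.845 + 2·28.085 + 6·15.999 = 231.052 g/mol.
Mass of O per formula unit: 6 × 15.999 = 95.994 g.
Weight fraction O = 95.994 / 231.052 = 0.4155.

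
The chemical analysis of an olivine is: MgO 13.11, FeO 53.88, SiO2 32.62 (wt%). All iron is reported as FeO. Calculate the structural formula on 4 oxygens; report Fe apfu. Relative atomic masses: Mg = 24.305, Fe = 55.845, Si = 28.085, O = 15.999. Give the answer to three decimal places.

1.388 Fe apfu

MgO (M=40.304): mol = 0.32528; Mg = 0.32528, O = 0.32528.
FeO (M=71.844): mol = 0.74996; Fe = 0.74996, O = 0.74996.
SiO2 (M=60.083): mol = 0.54292; Si = 0.54292, O = 1.08584.
ΣO = 2.16108; factor = 4/ΣO = 1.85093.
Fe apfu = 0.74996 × 1.85093 = 1.388.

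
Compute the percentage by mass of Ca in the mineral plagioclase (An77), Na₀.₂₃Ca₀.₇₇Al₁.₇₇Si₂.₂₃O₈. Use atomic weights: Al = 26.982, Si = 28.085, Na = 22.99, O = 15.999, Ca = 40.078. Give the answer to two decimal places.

Formula mass = 0.23×22.99 + 0.77×40.078 + 1.77×26.982 + 2.23×28.085 + 8×15.999 = 274.527 g/mol, of which 30.860 g is Ca.
So Ca makes up 30.860/274.527 = 0.1124 of the mass, i.e. 11.24%.

11.24 weight percent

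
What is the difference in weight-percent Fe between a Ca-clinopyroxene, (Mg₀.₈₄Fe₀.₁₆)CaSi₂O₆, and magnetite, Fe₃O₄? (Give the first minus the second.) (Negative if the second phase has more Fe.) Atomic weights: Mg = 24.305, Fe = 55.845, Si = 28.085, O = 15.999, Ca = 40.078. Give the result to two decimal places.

First mineral: 8.935 g Fe in 221.593 g formula = 4.03 wt% Fe.
Second mineral: 167.535 g Fe in 231.531 g formula = 72.36 wt% Fe.
4.03% − 72.36% gives a difference of -68.33 percentage points.

-68.33 percentage points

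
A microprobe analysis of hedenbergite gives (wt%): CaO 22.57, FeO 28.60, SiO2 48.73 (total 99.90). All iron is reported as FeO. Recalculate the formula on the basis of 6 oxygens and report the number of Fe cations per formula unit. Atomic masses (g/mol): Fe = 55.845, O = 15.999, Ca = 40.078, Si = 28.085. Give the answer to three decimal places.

22.57 wt% CaO ÷ 56.077 g/mol = 0.40248 mol, giving 0.40248 Ca and 0.40248 O.
28.60 wt% FeO ÷ 71.844 g/mol = 0.39808 mol, giving 0.39808 Fe and 0.39808 O.
48.73 wt% SiO2 ÷ 60.083 g/mol = 0.81104 mol, giving 0.81104 Si and 1.62208 O.
Oxygen sums to 2.42264; scaling by 6/2.42264 = 2.47664 puts the formula on 6 O.
Fe: 0.39808 × 2.47664 = 0.986 atoms per formula unit.

0.986 Fe apfu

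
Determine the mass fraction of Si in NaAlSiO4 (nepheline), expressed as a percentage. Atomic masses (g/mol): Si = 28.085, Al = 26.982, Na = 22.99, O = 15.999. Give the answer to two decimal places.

Molar mass of NaAlSiO4: 1×22.99 + 1×26.982 + 1×28.085 + 4×15.999 = 142.053 g/mol.
Mass of Si per formula unit: 1 × 28.085 = 28.085 g.
Weight fraction Si = 28.085 / 142.053 = 0.1977.

19.77 weight percent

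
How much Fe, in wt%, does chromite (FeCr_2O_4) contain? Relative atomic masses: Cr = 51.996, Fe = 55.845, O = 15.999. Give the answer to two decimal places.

24.95 wt%

Molar mass of FeCr_2O_4: 1·55.845 + 2·51.996 + 4·15.999 = 223.833 g/mol.
Mass of Fe per formula unit: 1 × 55.845 = 55.845 g.
Weight fraction Fe = 55.845 / 223.833 = 0.2495.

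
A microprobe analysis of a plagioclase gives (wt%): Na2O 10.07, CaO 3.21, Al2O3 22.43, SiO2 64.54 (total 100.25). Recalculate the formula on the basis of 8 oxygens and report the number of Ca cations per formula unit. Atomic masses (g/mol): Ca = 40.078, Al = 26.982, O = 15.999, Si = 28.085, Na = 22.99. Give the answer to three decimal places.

0.151 Ca apfu

10.07 wt% Na2O ÷ 61.979 g/mol = 0.16247 mol, giving 0.32494 Na and 0.16247 O.
3.21 wt% CaO ÷ 56.077 g/mol = 0.05724 mol, giving 0.05724 Ca and 0.05724 O.
22.43 wt% Al2O3 ÷ 101.961 g/mol = 0.21999 mol, giving 0.43998 Al and 0.65997 O.
64.54 wt% SiO2 ÷ 60.083 g/mol = 1.07418 mol, giving 1.07418 Si and 2.14836 O.
Oxygen sums to 3.02804; scaling by 8/3.02804 = 2.64197 puts the formula on 8 O.
Ca: 0.05724 × 2.64197 = 0.151 atoms per formula unit.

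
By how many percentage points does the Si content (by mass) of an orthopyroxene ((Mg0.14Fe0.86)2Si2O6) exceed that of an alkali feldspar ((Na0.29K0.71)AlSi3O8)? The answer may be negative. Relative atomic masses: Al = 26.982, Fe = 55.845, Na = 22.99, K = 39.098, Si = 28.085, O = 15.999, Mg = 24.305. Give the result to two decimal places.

-8.76 percentage points

First mineral: 56.170 g Si in 255.023 g formula = 22.03 wt% Si.
Second mineral: 84.255 g Si in 273.656 g formula = 30.79 wt% Si.
22.03% − 30.79% gives a difference of -8.76 percentage points.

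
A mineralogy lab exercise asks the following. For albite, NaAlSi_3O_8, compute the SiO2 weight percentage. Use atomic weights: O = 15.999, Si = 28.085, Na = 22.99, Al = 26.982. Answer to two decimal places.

Formula mass = 262.219 g/mol.
3 Si → 3.0000 mol SiO2 per formula unit; M(SiO2) = 60.083, so SiO2 mass = 180.249 g.
180.249/262.219 × 100 = 68.74 wt%.

68.74 wt%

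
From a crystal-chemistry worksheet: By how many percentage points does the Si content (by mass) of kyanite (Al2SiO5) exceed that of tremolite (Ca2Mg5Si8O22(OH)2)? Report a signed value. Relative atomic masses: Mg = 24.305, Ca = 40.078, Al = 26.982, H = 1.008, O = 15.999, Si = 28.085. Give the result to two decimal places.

-10.33 percentage points

Si in Al2SiO5: molar mass 162.044 g/mol; 1×28.085 = 28.085 g → 17.33 wt%.
Si in Ca2Mg5Si8O22(OH)2: molar mass 812.353 g/mol; 8×28.085 = 224.680 g → 27.66 wt%.
Difference = 17.33 − 27.66 = -10.33 percentage points.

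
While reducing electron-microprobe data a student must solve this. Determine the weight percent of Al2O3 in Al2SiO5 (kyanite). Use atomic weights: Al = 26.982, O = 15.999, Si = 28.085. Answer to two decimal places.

62.92 wt%

M(Al2SiO5) = 162.044 g/mol; M(Al2O3) = 101.961 g/mol.
Moles Al2O3 per formula unit = 2 Al ÷ 2 = 1.0000.
Al2O3 fraction = (1.0000 × 101.961) / 162.044 = 101.961/162.044 = 0.6292.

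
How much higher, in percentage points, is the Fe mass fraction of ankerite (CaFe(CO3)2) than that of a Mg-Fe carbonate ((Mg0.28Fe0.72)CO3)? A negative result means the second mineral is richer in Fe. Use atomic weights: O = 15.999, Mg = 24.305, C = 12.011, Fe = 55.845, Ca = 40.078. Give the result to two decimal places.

First mineral: 55.845 g Fe in 215.939 g formula = 25.86 wt% Fe.
Second mineral: 40.208 g Fe in 107.022 g formula = 37.57 wt% Fe.
25.86% − 37.57% gives a difference of -11.71 percentage points.

-11.71 percentage points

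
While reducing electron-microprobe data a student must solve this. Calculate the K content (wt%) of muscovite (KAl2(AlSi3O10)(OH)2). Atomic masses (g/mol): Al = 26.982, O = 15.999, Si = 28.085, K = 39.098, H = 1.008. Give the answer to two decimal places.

9.82 wt%

Molar mass of KAl2(AlSi3O10)(OH)2: 1·39.098 + 3·26.982 + 3·28.085 + 12·15.999 + 2·1.008 = 398.303 g/mol.
Mass of K per formula unit: 1 × 39.098 = 39.098 g.
Weight fraction K = 39.098 / 398.303 = 0.0982.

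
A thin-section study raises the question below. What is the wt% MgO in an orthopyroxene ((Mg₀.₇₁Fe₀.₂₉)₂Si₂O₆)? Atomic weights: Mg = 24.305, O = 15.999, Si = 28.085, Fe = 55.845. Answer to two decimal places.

26.13 wt%

Molar mass of (Mg₀.₇₁Fe₀.₂₉)₂Si₂O₆ = 1.42·24.305 + 0.58·55.845 + 2·28.085 + 6·15.999 = 219.067 g/mol.
Each formula unit contains 1.42 Mg, equivalent to 1.42/1 = 1.4200 mol MgO.
M(MgO) = 1×24.305 + 1×15.999 = 40.304 g/mol.
Mass of MgO per formula unit = 1.4200 × 40.304 = 57.232 g.
MgO wt% = 57.232 / 219.067 × 100 = 26.13%.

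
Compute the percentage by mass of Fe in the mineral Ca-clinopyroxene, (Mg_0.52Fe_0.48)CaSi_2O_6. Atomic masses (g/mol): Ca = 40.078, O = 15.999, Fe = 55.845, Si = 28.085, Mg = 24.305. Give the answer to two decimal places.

11.57 wt%

M((Mg_0.52Fe_0.48)CaSi_2O_6) = 231.686 g/mol.
Fe contributes 0.48 × 55.845 = 26.806 g per mole.
26.806/231.686 = 0.1157 → 11.57%.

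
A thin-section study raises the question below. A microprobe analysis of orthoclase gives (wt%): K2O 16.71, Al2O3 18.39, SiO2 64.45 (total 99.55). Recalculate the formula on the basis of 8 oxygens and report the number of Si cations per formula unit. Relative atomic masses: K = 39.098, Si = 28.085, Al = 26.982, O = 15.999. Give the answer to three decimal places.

K2O: 16.71/94.195 = 0.17740 mol → 0.35480 mol K, 0.17740 mol O.
Al2O3: 18.39/101.961 = 0.18036 mol → 0.36072 mol Al, 0.54108 mol O.
SiO2: 64.45/60.083 = 1.07268 mol → 1.07268 mol Si, 2.14536 mol O.
Total oxygen = 2.86384 mol. Normalization factor = 8/2.86384 = 2.79345.
Si per 8 O = 1.07268 × 2.79345 = 2.996.

2.996 Si apfu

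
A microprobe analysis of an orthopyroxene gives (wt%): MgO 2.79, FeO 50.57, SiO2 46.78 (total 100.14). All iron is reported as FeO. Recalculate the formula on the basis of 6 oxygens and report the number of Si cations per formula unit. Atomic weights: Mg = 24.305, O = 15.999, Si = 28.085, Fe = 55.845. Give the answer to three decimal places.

2.79 wt% MgO ÷ 40.304 g/mol = 0.06922 mol, giving 0.06922 Mg and 0.06922 O.
50.57 wt% FeO ÷ 71.844 g/mol = 0.70389 mol, giving 0.70389 Fe and 0.70389 O.
46.78 wt% SiO2 ÷ 60.083 g/mol = 0.77859 mol, giving 0.77859 Si and 1.55718 O.
Oxygen sums to 2.33029; scaling by 6/2.33029 = 2.57479 puts the formula on 6 O.
Si: 0.77859 × 2.57479 = 2.005 atoms per formula unit.

2.005 Si apfu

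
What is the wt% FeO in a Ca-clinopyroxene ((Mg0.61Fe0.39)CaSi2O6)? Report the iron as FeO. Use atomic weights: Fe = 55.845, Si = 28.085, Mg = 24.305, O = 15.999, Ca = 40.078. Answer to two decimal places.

12.24 wt%

Molar mass of (Mg0.61Fe0.39)CaSi2O6 = 0.61×24.305 + 0.39×55.845 + 1×40.078 + 2×28.085 + 6×15.999 = 228.848 g/mol.
Each formula unit contains 0.39 Fe, equivalent to 0.39/1 = 0.3900 mol FeO.
M(FeO) = 1×55.845 + 1×15.999 = 71.844 g/mol.
Mass of FeO per formula unit = 0.3900 × 71.844 = 28.019 g.
FeO wt% = 28.019 / 228.848 × 100 = 12.24%.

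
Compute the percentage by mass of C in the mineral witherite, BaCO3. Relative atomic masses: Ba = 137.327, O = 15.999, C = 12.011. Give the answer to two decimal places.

6.09 weight percent

Formula mass = 1*137.327 + 1*12.011 + 3*15.999 = 197.335 g/mol, of which 12.011 g is C.
So C makes up 12.011/197.335 = 0.0609 of the mass, i.e. 6.09%.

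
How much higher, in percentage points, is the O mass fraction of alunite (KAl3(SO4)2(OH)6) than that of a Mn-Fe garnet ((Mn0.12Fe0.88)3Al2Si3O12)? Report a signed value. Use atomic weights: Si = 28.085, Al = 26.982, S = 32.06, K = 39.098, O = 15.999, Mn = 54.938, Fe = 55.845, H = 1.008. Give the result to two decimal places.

M(KAl3(SO4)2(OH)6) = 414.198 g/mol, so wt% O = 223.986/414.198 × 100 = 54.08%.
M((Mn0.12Fe0.88)3Al2Si3O12) = 497.415 g/mol, so wt% O = 191.988/497.415 × 100 = 38.60%.
54.08 − 38.60 = 15.48 pp.

15.48 percentage points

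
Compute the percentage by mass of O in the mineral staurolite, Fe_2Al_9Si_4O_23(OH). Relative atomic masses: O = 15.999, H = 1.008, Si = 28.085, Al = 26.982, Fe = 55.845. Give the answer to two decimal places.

Formula mass = 2*55.845 + 9*26.982 + 4*28.085 + 24*15.999 + 1*1.008 = 851.852 g/mol, of which 383.976 g is O.
So O makes up 383.976/851.852 = 0.4508 of the mass, i.e. 45.08%.

45.08 mass %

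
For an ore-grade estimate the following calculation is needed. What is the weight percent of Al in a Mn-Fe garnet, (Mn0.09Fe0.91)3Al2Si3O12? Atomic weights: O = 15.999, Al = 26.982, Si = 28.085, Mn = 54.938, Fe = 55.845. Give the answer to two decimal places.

Formula mass = 0.27*54.938 + 2.73*55.845 + 2*26.982 + 3*28.085 + 12*15.999 = 497.497 g/mol, of which 53.964 g is Al.
So Al makes up 53.964/497.497 = 0.1085 of the mass, i.e. 10.85%.

10.85 wt%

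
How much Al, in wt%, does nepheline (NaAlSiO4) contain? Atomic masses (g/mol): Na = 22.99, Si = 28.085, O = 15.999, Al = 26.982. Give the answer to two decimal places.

M(NaAlSiO4) = 142.053 g/mol.
Al contributes 1 × 26.982 = 26.982 g per mole.
26.982/142.053 = 0.1899 → 18.99%.

18.99 wt%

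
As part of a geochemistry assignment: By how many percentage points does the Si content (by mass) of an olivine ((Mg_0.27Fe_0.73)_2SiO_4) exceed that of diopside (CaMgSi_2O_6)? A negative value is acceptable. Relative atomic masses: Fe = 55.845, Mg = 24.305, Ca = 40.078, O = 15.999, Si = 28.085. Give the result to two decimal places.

-10.90 percentage points

First mineral: 28.085 g Si in 186.739 g formula = 15.04 wt% Si.
Second mineral: 56.170 g Si in 216.547 g formula = 25.94 wt% Si.
15.04% − 25.94% gives a difference of -10.90 percentage points.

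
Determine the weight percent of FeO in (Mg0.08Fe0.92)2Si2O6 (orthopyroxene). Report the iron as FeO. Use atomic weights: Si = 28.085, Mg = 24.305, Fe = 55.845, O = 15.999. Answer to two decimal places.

51.08 wt%

Molar mass of (Mg0.08Fe0.92)2Si2O6 = 0.16*24.305 + 1.84*55.845 + 2*28.085 + 6*15.999 = 258.808 g/mol.
Each formula unit contains 1.84 Fe, equivalent to 1.84/1 = 1.8400 mol FeO.
M(FeO) = 1×55.845 + 1×15.999 = 71.844 g/mol.
Mass of FeO per formula unit = 1.8400 × 71.844 = 132.193 g.
FeO wt% = 132.193 / 258.808 × 100 = 51.08%.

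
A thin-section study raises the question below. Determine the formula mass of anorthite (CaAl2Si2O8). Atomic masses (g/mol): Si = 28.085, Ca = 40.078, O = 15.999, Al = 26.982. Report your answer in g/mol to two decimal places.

Ca: 1 × 40.078 = 40.0780
Al: 2 × 26.982 = 53.9640
Si: 2 × 28.085 = 56.1700
O: 8 × 15.999 = 127.9920
Summing the contributions gives the formula mass.

278.20 g/mol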